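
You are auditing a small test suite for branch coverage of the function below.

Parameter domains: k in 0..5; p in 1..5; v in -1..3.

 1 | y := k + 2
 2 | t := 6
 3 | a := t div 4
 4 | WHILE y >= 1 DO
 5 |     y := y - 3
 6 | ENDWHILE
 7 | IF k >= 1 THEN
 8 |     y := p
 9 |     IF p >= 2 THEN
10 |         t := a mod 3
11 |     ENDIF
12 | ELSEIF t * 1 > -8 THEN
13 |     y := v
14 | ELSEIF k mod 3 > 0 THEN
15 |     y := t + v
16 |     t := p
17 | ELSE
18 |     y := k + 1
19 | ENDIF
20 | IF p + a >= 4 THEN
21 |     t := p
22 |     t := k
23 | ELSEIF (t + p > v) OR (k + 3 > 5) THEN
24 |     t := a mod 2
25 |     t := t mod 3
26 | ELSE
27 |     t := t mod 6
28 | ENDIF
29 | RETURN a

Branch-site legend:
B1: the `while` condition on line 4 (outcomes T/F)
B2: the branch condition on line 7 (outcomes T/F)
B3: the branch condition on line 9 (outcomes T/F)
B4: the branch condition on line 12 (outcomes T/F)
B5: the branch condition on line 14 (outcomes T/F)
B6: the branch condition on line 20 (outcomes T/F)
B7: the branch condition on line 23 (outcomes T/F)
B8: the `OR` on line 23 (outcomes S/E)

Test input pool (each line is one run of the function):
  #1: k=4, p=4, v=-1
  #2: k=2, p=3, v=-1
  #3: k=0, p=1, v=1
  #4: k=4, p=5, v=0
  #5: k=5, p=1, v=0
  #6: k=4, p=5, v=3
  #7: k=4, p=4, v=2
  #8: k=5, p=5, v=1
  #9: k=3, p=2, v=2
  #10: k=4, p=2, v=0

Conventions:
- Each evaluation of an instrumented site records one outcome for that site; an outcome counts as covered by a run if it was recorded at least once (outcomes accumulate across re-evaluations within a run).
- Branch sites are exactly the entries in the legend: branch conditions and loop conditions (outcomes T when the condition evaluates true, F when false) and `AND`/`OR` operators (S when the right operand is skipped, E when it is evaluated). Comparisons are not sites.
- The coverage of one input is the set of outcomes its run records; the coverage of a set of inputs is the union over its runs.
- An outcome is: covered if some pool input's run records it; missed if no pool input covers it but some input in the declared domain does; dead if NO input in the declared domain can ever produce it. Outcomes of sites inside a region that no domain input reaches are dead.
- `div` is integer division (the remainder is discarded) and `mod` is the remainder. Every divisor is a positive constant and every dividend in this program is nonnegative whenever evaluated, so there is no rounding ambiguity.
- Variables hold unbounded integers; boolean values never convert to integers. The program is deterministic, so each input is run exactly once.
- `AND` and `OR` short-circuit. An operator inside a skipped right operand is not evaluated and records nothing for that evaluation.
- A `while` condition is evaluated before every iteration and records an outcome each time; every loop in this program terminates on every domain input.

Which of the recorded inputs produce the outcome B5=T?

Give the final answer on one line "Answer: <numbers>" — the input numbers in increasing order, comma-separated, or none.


input #1 (k=4, p=4, v=-1): does not produce B5=T
input #2 (k=2, p=3, v=-1): does not produce B5=T
input #3 (k=0, p=1, v=1): does not produce B5=T
input #4 (k=4, p=5, v=0): does not produce B5=T
input #5 (k=5, p=1, v=0): does not produce B5=T
input #6 (k=4, p=5, v=3): does not produce B5=T
input #7 (k=4, p=4, v=2): does not produce B5=T
input #8 (k=5, p=5, v=1): does not produce B5=T
input #9 (k=3, p=2, v=2): does not produce B5=T
input #10 (k=4, p=2, v=0): does not produce B5=T
Answer: none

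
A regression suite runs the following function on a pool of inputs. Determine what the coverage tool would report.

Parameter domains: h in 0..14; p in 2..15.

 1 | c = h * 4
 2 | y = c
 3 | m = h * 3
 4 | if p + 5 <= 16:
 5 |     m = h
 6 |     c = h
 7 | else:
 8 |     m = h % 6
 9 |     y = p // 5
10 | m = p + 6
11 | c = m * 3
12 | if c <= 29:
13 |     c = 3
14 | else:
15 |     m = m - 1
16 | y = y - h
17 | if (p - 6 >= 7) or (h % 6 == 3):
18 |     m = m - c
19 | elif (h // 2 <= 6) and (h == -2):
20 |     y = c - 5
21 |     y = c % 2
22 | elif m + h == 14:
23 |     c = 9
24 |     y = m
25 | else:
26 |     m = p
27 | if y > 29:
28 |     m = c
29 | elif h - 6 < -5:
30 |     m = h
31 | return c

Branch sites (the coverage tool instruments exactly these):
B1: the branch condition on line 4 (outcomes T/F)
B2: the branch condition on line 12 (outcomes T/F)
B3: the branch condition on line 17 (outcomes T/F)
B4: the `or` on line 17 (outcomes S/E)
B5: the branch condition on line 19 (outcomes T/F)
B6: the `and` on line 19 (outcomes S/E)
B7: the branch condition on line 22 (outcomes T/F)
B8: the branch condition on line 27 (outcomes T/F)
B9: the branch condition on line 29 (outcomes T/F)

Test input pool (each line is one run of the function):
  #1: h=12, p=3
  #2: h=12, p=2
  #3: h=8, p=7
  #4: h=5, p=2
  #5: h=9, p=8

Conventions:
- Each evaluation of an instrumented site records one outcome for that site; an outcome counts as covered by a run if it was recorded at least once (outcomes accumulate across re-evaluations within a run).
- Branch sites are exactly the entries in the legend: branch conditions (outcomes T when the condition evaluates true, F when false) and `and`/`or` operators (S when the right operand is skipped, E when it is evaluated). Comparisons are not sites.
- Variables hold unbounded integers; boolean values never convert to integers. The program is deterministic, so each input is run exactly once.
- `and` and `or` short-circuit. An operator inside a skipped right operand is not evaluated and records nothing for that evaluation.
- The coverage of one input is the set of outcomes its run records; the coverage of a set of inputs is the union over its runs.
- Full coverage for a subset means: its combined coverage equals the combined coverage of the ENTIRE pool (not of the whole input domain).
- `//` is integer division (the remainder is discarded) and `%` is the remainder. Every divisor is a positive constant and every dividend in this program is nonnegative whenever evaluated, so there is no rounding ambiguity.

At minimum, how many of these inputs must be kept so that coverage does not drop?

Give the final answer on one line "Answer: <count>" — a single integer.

test 1 (h=12, p=3) fires B1->T, B2->T, B4->E, B3->F, B6->E, B5->F, B7->F, B8->T; hits B1=T, B2=T, B3=F, B4=E, B5=F, B6=E, B7=F, B8=T
test 2 (h=12, p=2) fires B1->T, B2->T, B4->E, B3->F, B6->E, B5->F, B7->F, B8->T; hits B1=T, B2=T, B3=F, B4=E, B5=F, B6=E, B7=F, B8=T
test 3 (h=8, p=7) fires B1->T, B2->F, B4->E, B3->F, B6->E, B5->F, B7->F, B8->F, B9->F; hits B1=T, B2=F, B3=F, B4=E, B5=F, B6=E, B7=F, B8=F, B9=F
test 4 (h=5, p=2) fires B1->T, B2->T, B4->E, B3->F, B6->E, B5->F, B7->F, B8->F, B9->F; hits B1=T, B2=T, B3=F, B4=E, B5=F, B6=E, B7=F, B8=F, B9=F
test 5 (h=9, p=8) fires B1->T, B2->F, B4->E, B3->T, B8->F, B9->F; hits B1=T, B2=F, B3=T, B4=E, B8=F, B9=F
union over all inputs: B1=T, B2=T, B2=F, B3=T, B3=F, B4=E, B5=F, B6=E, B7=F, B8=T, B8=F, B9=F (12 outcomes)
checked all size-1 subsets: none covers 12 outcomes (max 9/12)
inputs {1, 5} (size 2) cover everything; no size-2 subset with a lexicographically smaller index list covers all 12

Answer: 2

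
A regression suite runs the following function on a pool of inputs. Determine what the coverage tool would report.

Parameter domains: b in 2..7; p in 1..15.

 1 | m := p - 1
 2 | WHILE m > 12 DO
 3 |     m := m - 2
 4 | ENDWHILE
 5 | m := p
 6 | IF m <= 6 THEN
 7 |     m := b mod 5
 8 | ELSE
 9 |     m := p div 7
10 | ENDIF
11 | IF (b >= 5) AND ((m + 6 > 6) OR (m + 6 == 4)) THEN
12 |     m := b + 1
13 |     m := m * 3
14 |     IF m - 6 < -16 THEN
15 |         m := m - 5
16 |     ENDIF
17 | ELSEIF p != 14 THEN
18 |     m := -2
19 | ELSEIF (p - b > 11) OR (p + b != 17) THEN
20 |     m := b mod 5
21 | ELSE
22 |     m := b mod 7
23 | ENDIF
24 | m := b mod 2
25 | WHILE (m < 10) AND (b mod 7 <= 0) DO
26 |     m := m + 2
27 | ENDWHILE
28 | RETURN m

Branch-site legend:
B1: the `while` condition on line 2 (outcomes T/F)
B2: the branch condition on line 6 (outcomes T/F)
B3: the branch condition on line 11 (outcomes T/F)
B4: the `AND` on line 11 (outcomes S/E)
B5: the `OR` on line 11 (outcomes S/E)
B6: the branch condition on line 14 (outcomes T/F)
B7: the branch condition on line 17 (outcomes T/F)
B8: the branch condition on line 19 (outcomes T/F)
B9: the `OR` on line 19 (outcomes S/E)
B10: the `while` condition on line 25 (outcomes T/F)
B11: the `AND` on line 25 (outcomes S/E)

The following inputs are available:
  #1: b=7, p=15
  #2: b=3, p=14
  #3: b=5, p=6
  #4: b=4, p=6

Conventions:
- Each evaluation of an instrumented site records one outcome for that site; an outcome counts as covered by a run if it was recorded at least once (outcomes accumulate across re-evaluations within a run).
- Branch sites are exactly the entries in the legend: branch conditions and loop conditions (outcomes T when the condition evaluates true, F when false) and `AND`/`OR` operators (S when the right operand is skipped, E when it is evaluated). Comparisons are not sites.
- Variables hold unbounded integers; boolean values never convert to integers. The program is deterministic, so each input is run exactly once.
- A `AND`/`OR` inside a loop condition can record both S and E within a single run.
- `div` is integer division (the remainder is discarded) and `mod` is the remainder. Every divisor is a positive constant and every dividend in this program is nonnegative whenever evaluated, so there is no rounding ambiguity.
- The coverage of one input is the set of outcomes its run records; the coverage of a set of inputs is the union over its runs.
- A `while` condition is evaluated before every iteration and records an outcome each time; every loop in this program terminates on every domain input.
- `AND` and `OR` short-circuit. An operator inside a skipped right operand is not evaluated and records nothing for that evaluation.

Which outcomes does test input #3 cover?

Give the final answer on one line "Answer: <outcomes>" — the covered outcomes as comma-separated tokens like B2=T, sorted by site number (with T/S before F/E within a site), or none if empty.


Event log for input #3 (b=5, p=6):
  B1->F, B2->T, B4->E, B5->E, B3->F, B7->T, B11->E, B10->F
distinct outcomes covered: B1=F, B2=T, B3=F, B4=E, B5=E, B7=T, B10=F, B11=E
Answer: B1=F, B2=T, B3=F, B4=E, B5=E, B7=T, B10=F, B11=E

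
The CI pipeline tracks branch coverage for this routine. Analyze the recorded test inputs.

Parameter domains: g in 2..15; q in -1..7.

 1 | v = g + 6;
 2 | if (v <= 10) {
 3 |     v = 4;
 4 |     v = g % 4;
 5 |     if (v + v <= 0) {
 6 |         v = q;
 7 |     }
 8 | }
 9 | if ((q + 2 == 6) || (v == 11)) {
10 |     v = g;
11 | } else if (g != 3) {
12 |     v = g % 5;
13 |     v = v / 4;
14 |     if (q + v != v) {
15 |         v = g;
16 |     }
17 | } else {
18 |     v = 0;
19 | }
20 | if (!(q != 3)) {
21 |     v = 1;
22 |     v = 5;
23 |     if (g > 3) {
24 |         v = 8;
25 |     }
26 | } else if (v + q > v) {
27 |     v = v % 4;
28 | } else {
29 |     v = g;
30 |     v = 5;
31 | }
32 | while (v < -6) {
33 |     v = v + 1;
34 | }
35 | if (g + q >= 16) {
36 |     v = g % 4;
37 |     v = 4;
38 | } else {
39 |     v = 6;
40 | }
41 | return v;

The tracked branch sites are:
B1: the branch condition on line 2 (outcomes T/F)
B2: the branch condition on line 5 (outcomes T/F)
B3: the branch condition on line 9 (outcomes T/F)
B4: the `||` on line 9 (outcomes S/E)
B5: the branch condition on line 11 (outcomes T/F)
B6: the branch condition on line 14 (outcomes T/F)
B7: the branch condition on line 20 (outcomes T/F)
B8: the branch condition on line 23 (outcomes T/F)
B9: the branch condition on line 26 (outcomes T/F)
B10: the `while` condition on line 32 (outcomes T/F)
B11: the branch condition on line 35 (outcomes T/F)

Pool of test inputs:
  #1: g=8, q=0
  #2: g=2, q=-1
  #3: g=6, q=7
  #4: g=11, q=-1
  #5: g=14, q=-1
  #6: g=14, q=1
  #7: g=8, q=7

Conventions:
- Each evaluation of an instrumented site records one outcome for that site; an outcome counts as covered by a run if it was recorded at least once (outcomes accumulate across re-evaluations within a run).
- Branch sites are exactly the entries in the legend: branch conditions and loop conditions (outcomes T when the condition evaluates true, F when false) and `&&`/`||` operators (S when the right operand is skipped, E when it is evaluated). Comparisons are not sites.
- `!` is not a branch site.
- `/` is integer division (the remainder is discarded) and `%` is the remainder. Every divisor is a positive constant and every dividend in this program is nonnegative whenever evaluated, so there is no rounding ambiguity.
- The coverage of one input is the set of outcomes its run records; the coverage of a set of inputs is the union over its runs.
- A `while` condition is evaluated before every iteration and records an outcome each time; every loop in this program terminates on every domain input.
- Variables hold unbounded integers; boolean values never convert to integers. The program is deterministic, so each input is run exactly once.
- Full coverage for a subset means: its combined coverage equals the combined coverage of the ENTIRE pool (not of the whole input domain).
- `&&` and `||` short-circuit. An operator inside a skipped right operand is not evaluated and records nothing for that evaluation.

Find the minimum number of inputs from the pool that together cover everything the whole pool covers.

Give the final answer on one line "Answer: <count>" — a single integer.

test 1 (g=8, q=0) fires B1->F, B4->E, B3->F, B5->T, B6->F, B7->F, B9->F, B10->F, B11->F; hits B1=F, B3=F, B4=E, B5=T, B6=F, B7=F, B9=F, B10=F, B11=F
test 2 (g=2, q=-1) fires B1->T, B2->F, B4->E, B3->F, B5->T, B6->T, B7->F, B9->F, B10->F, B11->F; hits B1=T, B2=F, B3=F, B4=E, B5=T, B6=T, B7=F, B9=F, B10=F, B11=F
test 3 (g=6, q=7) fires B1->F, B4->E, B3->F, B5->T, B6->T, B7->F, B9->T, B10->F, B11->F; hits B1=F, B3=F, B4=E, B5=T, B6=T, B7=F, B9=T, B10=F, B11=F
test 4 (g=11, q=-1) fires B1->F, B4->E, B3->F, B5->T, B6->T, B7->F, B9->F, B10->F, B11->F; hits B1=F, B3=F, B4=E, B5=T, B6=T, B7=F, B9=F, B10=F, B11=F
test 5 (g=14, q=-1) fires B1->F, B4->E, B3->F, B5->T, B6->T, B7->F, B9->F, B10->F, B11->F; hits B1=F, B3=F, B4=E, B5=T, B6=T, B7=F, B9=F, B10=F, B11=F
test 6 (g=14, q=1) fires B1->F, B4->E, B3->F, B5->T, B6->T, B7->F, B9->T, B10->F, B11->F; hits B1=F, B3=F, B4=E, B5=T, B6=T, B7=F, B9=T, B10=F, B11=F
test 7 (g=8, q=7) fires B1->F, B4->E, B3->F, B5->T, B6->T, B7->F, B9->T, B10->F, B11->F; hits B1=F, B3=F, B4=E, B5=T, B6=T, B7=F, B9=T, B10=F, B11=F
together the pool reaches 13 outcomes: B1=T, B1=F, B2=F, B3=F, B4=E, B5=T, B6=T, B6=F, B7=F, B9=T, B9=F, B10=F, B11=F
size 1 is not enough: best union over all size-1 subsets is 10/13
size 2 is not enough: best union over all size-2 subsets is 12/13
size 3: inputs {1, 2, 3} cover all 13 outcomes, and no lexicographically smaller subset of this size does

Answer: 3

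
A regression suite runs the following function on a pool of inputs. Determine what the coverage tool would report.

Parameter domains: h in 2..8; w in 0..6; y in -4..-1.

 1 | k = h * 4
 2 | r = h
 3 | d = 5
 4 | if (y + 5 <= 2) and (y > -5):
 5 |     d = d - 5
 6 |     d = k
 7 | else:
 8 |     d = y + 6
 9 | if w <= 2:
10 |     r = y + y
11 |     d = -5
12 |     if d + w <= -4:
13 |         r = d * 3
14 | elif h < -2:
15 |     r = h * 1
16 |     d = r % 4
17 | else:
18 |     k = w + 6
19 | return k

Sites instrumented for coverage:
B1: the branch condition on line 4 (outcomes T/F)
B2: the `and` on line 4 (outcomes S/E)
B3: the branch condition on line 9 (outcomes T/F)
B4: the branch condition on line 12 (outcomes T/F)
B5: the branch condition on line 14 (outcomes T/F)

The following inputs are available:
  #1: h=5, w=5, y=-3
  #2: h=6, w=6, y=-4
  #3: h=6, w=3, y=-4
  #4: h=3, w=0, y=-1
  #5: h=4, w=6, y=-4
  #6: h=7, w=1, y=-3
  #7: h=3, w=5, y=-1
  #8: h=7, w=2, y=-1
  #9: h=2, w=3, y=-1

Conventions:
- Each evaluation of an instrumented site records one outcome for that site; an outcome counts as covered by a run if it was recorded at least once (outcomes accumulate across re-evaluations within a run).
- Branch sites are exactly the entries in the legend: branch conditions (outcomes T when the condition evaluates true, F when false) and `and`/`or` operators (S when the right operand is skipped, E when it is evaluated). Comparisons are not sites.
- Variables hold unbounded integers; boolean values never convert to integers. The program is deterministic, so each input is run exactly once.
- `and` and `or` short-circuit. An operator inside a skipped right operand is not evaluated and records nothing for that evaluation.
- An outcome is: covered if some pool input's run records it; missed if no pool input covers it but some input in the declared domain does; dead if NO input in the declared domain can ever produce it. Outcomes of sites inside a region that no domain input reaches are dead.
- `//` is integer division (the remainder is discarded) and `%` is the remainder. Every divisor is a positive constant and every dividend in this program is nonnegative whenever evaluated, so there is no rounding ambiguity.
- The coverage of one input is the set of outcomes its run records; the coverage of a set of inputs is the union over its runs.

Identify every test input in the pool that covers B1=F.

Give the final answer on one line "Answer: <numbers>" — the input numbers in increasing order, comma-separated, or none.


input #1 (h=5, w=5, y=-3): does not produce B1=F
input #2 (h=6, w=6, y=-4): does not produce B1=F
input #3 (h=6, w=3, y=-4): does not produce B1=F
input #4 (h=3, w=0, y=-1): produces B1=F
input #5 (h=4, w=6, y=-4): does not produce B1=F
input #6 (h=7, w=1, y=-3): does not produce B1=F
input #7 (h=3, w=5, y=-1): produces B1=F
input #8 (h=7, w=2, y=-1): produces B1=F
input #9 (h=2, w=3, y=-1): produces B1=F
Answer: 4, 7, 8, 9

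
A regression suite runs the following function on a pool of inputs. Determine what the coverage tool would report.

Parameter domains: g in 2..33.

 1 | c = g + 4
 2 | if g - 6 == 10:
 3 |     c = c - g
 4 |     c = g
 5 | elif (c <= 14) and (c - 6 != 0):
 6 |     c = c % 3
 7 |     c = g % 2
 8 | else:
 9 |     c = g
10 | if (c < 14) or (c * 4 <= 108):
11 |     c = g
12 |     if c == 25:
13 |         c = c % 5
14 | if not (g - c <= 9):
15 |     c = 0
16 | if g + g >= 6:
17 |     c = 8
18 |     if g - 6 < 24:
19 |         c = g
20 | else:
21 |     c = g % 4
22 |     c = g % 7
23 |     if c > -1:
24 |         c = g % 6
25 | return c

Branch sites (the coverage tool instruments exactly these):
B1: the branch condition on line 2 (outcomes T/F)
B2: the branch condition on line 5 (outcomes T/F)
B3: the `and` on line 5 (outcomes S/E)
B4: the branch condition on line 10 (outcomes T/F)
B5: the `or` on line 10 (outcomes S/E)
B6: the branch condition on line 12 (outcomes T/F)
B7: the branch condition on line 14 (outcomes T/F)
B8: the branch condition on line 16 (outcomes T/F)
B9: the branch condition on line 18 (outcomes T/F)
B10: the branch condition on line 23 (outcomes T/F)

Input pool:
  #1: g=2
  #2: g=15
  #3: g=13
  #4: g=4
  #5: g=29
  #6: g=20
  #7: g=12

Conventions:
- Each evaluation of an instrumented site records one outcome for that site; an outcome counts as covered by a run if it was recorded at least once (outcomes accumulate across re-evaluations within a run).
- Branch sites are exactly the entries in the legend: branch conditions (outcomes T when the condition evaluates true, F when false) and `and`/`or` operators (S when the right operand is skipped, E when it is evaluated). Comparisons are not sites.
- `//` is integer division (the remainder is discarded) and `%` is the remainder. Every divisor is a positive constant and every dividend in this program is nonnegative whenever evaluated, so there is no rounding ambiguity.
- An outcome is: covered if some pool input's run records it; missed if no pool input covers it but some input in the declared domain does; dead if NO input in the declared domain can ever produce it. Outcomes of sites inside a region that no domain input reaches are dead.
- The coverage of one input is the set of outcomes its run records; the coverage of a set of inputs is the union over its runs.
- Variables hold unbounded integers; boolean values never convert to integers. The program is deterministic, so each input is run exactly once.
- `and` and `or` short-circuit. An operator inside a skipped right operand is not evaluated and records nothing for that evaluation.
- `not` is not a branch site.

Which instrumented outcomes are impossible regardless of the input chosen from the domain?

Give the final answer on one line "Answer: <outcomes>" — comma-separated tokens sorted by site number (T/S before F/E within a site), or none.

sweeping the full domain (32 inputs) for each outcome:
  B10=F: never recorded by any domain input -> dead
  reachable outcomes have witnesses, e.g. B1=T (e.g. g=16), B1=F (e.g. g=2), B2=T (e.g. g=3), B2=F (e.g. g=2)

Answer: B10=F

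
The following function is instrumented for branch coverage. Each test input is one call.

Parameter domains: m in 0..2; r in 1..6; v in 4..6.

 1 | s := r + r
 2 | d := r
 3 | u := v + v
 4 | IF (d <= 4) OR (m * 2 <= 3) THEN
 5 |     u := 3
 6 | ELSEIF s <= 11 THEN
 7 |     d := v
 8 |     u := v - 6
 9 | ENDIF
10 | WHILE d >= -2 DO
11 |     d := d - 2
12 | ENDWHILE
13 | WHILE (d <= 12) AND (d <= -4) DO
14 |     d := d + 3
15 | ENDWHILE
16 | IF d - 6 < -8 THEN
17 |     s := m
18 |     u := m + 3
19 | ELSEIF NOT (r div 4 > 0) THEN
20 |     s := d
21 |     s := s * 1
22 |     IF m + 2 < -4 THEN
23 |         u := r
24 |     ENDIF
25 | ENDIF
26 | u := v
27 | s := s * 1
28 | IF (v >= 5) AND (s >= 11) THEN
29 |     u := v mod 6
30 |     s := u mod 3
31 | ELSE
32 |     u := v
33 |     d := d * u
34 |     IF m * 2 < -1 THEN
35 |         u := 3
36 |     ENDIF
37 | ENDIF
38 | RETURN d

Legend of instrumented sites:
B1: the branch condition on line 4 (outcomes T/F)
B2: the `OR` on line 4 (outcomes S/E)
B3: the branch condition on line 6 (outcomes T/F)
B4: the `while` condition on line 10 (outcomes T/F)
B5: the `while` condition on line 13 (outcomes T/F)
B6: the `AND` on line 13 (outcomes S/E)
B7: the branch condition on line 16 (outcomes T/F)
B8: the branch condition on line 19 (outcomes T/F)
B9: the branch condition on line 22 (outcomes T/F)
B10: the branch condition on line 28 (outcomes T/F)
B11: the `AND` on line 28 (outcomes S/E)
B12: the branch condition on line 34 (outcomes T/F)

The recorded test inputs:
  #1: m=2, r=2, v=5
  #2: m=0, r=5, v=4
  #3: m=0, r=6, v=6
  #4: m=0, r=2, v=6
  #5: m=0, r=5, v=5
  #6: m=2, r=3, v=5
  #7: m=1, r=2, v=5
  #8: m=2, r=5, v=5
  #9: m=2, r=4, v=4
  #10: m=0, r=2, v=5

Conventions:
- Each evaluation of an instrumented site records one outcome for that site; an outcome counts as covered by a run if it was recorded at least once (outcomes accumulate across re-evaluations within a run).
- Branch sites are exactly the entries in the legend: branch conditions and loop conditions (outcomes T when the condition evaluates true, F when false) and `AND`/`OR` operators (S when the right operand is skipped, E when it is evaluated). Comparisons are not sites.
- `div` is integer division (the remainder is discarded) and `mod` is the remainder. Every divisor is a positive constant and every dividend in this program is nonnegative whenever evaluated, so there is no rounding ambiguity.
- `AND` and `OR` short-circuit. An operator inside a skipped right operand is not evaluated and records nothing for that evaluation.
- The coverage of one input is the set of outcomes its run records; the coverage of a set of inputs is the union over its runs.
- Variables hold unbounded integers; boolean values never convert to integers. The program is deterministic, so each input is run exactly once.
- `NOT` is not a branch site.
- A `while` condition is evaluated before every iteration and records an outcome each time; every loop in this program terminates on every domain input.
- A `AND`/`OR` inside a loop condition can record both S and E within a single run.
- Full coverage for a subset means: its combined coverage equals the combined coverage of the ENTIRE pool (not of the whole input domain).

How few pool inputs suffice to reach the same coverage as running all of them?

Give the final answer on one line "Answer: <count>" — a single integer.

input #1 (m=2, r=2, v=5): events B2->S, B1->T, B4->T, B4->T, B4->T, B4->F, B6->E, B5->T, B6->E, B5->F, B7->F, B8->T, B9->F, B11->E, ...; covers B1=T, B2=S, B4=T, B4=F, B5=T, B5=F, B6=E, B7=F, B8=T, B9=F, B10=F, B11=E, B12=F
input #2 (m=0, r=5, v=4): events B2->E, B1->T, B4->T, B4->T, B4->T, B4->T, B4->F, B6->E, B5->F, B7->T, B11->S, B10->F, B12->F; covers B1=T, B2=E, B4=T, B4=F, B5=F, B6=E, B7=T, B10=F, B11=S, B12=F
input #3 (m=0, r=6, v=6): events B2->E, B1->T, B4->T, B4->T, B4->T, B4->T, B4->T, B4->F, B6->E, B5->T, B6->E, B5->F, B7->F, B8->F, ...; covers B1=T, B2=E, B4=T, B4=F, B5=T, B5=F, B6=E, B7=F, B8=F, B10=T, B11=E
input #4 (m=0, r=2, v=6): events B2->S, B1->T, B4->T, B4->T, B4->T, B4->F, B6->E, B5->T, B6->E, B5->F, B7->F, B8->T, B9->F, B11->E, ...; covers B1=T, B2=S, B4=T, B4=F, B5=T, B5=F, B6=E, B7=F, B8=T, B9=F, B10=F, B11=E, B12=F
input #5 (m=0, r=5, v=5): events B2->E, B1->T, B4->T, B4->T, B4->T, B4->T, B4->F, B6->E, B5->F, B7->T, B11->E, B10->F, B12->F; covers B1=T, B2=E, B4=T, B4=F, B5=F, B6=E, B7=T, B10=F, B11=E, B12=F
input #6 (m=2, r=3, v=5): events B2->S, B1->T, B4->T, B4->T, B4->T, B4->F, B6->E, B5->F, B7->T, B11->E, B10->F, B12->F; covers B1=T, B2=S, B4=T, B4=F, B5=F, B6=E, B7=T, B10=F, B11=E, B12=F
input #7 (m=1, r=2, v=5): events B2->S, B1->T, B4->T, B4->T, B4->T, B4->F, B6->E, B5->T, B6->E, B5->F, B7->F, B8->T, B9->F, B11->E, ...; covers B1=T, B2=S, B4=T, B4=F, B5=T, B5=F, B6=E, B7=F, B8=T, B9=F, B10=F, B11=E, B12=F
input #8 (m=2, r=5, v=5): events B2->E, B1->F, B3->T, B4->T, B4->T, B4->T, B4->T, B4->F, B6->E, B5->F, B7->T, B11->E, B10->F, B12->F; covers B1=F, B2=E, B3=T, B4=T, B4=F, B5=F, B6=E, B7=T, B10=F, B11=E, B12=F
input #9 (m=2, r=4, v=4): events B2->S, B1->T, B4->T, B4->T, B4->T, B4->T, B4->F, B6->E, B5->T, B6->E, B5->F, B7->F, B8->F, B11->S, ...; covers B1=T, B2=S, B4=T, B4=F, B5=T, B5=F, B6=E, B7=F, B8=F, B10=F, B11=S, B12=F
input #10 (m=0, r=2, v=5): events B2->S, B1->T, B4->T, B4->T, B4->T, B4->F, B6->E, B5->T, B6->E, B5->F, B7->F, B8->T, B9->F, B11->E, ...; covers B1=T, B2=S, B4=T, B4=F, B5=T, B5=F, B6=E, B7=F, B8=T, B9=F, B10=F, B11=E, B12=F
the full pool covers 20 outcomes: B1=T, B1=F, B2=S, B2=E, B3=T, B4=T, B4=F, B5=T, B5=F, B6=E, B7=T, B7=F, B8=T, B8=F, B9=F, B10=T, B10=F, B11=S, B11=E, B12=F
no size-1 subset reaches all 20 outcomes (best union: 13/20)
no size-2 subset reaches all 20 outcomes (best union: 17/20)
no size-3 subset reaches all 20 outcomes (best union: 19/20)
at size 4, {1, 2, 3, 8} reaches all 20 outcomes; every lexicographically earlier size-4 subset fails

Answer: 4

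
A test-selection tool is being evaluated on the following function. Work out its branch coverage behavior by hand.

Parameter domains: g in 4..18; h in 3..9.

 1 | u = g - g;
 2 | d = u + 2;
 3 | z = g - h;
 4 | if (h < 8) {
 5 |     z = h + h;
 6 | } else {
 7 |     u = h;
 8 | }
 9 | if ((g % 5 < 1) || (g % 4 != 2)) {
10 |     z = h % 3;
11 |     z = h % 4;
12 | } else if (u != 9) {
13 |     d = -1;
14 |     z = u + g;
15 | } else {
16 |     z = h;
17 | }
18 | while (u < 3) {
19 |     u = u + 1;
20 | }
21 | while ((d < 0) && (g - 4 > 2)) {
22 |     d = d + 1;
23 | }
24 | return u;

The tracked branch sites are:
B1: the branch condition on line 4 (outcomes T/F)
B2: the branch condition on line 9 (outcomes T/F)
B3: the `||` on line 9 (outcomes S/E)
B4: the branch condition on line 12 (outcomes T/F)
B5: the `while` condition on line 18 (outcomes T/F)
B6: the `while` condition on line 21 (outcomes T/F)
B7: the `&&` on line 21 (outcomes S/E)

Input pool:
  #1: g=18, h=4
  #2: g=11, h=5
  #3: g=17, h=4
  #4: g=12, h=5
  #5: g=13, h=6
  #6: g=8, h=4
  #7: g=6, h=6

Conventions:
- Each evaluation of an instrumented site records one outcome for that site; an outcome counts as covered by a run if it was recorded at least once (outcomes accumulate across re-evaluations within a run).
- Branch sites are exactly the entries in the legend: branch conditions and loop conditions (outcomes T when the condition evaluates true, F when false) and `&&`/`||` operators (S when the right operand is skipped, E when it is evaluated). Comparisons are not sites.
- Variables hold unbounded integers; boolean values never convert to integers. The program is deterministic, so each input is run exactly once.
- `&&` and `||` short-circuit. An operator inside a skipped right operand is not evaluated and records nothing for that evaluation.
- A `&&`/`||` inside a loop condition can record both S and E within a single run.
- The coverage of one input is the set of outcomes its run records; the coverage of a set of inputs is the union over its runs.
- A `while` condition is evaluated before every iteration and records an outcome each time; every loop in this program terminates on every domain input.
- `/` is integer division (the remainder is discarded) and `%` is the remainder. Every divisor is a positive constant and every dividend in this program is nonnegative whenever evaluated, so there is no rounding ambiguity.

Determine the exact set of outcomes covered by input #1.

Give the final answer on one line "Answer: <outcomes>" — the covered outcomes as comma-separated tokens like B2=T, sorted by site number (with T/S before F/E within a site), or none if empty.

Tracing the run of input #1 (g=18, h=4):
  B1->T, B3->E, B2->F, B4->T, B5->T, B5->T, B5->T, B5->F, B7->E, B6->T
  B7->S, B6->F
deduplicating events, the covered set is: B1=T, B2=F, B3=E, B4=T, B5=T, B5=F, B6=T, B6=F, B7=S, B7=E

Answer: B1=T, B2=F, B3=E, B4=T, B5=T, B5=F, B6=T, B6=F, B7=S, B7=E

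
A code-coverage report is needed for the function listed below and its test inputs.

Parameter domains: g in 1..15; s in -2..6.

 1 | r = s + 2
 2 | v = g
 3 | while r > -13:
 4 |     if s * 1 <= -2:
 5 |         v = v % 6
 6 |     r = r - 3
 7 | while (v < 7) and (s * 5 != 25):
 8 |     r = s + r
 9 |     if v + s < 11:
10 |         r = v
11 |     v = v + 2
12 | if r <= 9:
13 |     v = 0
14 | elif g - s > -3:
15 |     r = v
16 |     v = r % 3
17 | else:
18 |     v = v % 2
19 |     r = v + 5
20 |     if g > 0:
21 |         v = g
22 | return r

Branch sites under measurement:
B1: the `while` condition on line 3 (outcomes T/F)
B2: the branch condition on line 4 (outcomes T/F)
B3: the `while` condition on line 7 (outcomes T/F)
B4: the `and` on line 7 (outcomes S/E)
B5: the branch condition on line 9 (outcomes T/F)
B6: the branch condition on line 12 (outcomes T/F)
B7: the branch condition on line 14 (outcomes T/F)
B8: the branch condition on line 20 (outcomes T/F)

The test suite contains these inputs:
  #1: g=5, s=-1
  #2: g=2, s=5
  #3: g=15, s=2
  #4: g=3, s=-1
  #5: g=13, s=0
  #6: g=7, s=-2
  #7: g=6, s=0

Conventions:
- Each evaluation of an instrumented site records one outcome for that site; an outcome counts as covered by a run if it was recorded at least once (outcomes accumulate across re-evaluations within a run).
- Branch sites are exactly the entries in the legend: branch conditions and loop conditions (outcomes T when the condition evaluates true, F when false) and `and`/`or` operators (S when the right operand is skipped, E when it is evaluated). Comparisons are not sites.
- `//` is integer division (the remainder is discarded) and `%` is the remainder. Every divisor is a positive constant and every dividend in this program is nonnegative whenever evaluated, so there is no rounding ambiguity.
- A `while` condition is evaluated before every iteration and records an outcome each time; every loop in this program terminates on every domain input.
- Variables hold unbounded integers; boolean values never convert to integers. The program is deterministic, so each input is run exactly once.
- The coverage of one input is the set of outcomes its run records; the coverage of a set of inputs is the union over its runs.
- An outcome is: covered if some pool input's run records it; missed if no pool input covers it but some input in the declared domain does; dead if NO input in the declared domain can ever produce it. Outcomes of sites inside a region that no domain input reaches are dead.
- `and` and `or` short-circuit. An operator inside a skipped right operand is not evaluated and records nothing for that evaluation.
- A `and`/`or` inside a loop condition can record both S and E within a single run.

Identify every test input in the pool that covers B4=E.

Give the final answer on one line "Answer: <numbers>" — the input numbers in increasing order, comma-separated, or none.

input #1 (g=5, s=-1): covers B4=E
input #2 (g=2, s=5): covers B4=E
input #3 (g=15, s=2): misses B4=E
input #4 (g=3, s=-1): covers B4=E
input #5 (g=13, s=0): misses B4=E
input #6 (g=7, s=-2): covers B4=E
input #7 (g=6, s=0): covers B4=E

Answer: 1, 2, 4, 6, 7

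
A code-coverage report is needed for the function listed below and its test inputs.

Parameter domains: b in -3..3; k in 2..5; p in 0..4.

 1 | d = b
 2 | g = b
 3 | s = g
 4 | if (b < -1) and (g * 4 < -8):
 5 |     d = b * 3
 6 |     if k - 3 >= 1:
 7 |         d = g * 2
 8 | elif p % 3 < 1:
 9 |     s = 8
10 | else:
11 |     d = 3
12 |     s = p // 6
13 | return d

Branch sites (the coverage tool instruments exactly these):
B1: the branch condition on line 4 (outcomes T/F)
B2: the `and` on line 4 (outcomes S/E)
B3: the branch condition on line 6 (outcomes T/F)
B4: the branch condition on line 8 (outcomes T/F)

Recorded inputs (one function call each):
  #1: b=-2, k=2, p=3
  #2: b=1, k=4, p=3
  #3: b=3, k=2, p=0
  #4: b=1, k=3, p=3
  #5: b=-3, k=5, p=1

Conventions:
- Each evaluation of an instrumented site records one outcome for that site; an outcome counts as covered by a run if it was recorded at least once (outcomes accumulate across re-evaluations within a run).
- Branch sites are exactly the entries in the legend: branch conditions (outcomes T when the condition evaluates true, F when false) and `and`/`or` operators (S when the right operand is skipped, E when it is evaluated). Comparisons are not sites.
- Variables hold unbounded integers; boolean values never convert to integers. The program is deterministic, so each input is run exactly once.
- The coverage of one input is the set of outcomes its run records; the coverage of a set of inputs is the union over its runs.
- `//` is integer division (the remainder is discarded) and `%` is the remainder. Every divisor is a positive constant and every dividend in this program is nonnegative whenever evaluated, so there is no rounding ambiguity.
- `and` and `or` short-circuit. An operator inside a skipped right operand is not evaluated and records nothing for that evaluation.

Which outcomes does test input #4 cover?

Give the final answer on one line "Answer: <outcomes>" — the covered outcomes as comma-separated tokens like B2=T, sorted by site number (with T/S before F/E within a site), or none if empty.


Running input #4 (b=1, k=3, p=3), event by event:
  B2->S, B1->F, B4->T
collecting distinct outcomes: B1=F, B2=S, B4=T
Answer: B1=F, B2=S, B4=T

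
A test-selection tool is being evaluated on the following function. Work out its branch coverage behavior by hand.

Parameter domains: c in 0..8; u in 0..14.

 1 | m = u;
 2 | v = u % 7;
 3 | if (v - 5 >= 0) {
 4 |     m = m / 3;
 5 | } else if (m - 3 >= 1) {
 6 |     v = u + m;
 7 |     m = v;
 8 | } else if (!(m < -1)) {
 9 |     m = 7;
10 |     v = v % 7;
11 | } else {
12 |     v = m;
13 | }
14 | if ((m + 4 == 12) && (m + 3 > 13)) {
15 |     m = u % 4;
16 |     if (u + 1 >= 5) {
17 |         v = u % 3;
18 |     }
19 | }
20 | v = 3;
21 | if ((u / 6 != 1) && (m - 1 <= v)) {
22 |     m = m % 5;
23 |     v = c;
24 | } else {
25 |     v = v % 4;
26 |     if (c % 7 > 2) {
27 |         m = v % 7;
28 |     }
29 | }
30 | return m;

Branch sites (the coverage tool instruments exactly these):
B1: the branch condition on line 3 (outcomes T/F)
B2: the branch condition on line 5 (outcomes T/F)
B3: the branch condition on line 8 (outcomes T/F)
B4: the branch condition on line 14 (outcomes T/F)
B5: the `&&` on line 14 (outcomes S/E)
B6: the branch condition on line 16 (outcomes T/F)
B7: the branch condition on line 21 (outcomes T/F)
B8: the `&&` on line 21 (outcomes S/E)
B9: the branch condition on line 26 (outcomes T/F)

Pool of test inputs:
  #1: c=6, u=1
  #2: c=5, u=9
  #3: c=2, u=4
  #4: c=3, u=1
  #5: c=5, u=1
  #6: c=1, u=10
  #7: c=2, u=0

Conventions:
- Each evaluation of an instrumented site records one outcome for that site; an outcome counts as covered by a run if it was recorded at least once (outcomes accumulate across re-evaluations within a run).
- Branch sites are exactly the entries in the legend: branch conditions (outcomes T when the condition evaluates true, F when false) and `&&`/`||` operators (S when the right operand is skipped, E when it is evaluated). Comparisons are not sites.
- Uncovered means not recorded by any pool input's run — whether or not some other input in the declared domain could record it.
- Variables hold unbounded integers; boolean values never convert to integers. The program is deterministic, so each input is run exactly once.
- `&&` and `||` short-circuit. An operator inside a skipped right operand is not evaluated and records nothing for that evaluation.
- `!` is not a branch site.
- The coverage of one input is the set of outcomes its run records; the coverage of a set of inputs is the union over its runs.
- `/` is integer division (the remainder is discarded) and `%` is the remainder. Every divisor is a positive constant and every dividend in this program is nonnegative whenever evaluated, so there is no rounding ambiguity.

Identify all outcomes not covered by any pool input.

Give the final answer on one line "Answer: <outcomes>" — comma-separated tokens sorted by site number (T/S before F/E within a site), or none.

input #1, c=6, u=1: events B1->F, B2->F, B3->T, B5->S, B4->F, B8->E, B7->F, B9->T; outcomes B1=F, B2=F, B3=T, B4=F, B5=S, B7=F, B8=E, B9=T
input #2, c=5, u=9: events B1->F, B2->T, B5->S, B4->F, B8->S, B7->F, B9->T; outcomes B1=F, B2=T, B4=F, B5=S, B7=F, B8=S, B9=T
input #3, c=2, u=4: events B1->F, B2->T, B5->E, B4->F, B8->E, B7->F, B9->F; outcomes B1=F, B2=T, B4=F, B5=E, B7=F, B8=E, B9=F
input #4, c=3, u=1: events B1->F, B2->F, B3->T, B5->S, B4->F, B8->E, B7->F, B9->T; outcomes B1=F, B2=F, B3=T, B4=F, B5=S, B7=F, B8=E, B9=T
input #5, c=5, u=1: events B1->F, B2->F, B3->T, B5->S, B4->F, B8->E, B7->F, B9->T; outcomes B1=F, B2=F, B3=T, B4=F, B5=S, B7=F, B8=E, B9=T
input #6, c=1, u=10: events B1->F, B2->T, B5->S, B4->F, B8->S, B7->F, B9->F; outcomes B1=F, B2=T, B4=F, B5=S, B7=F, B8=S, B9=F
input #7, c=2, u=0: events B1->F, B2->F, B3->T, B5->S, B4->F, B8->E, B7->F, B9->F; outcomes B1=F, B2=F, B3=T, B4=F, B5=S, B7=F, B8=E, B9=F
union over the pool: B1=F, B2=T, B2=F, B3=T, B4=F, B5=S, B5=E, B7=F, B8=S, B8=E, B9=T, B9=F
uncovered (6 of 18): B1=T, B3=F, B4=T, B6=T, B6=F, B7=T

Answer: B1=T, B3=F, B4=T, B6=T, B6=F, B7=T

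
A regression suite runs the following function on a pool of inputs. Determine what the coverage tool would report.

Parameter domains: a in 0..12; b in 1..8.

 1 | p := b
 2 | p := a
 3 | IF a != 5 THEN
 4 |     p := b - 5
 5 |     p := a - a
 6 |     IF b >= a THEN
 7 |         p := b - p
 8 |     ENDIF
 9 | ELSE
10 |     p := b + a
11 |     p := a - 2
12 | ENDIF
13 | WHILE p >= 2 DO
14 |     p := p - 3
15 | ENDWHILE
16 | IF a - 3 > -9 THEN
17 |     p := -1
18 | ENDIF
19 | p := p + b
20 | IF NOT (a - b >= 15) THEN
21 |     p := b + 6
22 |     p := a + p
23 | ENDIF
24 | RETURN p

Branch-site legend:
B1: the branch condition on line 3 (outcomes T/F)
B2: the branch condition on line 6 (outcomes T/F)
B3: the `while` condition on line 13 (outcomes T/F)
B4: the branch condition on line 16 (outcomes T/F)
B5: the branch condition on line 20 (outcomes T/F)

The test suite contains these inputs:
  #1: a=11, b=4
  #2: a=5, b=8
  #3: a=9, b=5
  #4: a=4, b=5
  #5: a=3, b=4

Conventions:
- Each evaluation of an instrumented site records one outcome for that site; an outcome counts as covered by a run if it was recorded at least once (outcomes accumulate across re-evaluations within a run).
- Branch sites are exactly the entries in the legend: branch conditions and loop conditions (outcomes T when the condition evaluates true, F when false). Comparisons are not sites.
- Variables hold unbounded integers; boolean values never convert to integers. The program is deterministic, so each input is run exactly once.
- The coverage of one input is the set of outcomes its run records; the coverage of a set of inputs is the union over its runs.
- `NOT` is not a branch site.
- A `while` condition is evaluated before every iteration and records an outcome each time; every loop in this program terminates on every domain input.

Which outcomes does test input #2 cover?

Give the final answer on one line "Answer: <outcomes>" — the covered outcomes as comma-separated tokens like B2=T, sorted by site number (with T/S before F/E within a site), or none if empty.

Running input #2 (a=5, b=8), event by event:
  B1->F, B3->T, B3->F, B4->T, B5->T
collecting distinct outcomes: B1=F, B3=T, B3=F, B4=T, B5=T

Answer: B1=F, B3=T, B3=F, B4=T, B5=T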